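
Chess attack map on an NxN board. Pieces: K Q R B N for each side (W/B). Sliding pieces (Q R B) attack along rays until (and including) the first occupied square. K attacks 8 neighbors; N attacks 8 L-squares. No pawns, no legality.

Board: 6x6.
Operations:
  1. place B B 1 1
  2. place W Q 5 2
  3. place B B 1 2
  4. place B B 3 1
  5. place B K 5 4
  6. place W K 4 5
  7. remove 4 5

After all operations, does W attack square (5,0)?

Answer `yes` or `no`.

Answer: yes

Derivation:
Op 1: place BB@(1,1)
Op 2: place WQ@(5,2)
Op 3: place BB@(1,2)
Op 4: place BB@(3,1)
Op 5: place BK@(5,4)
Op 6: place WK@(4,5)
Op 7: remove (4,5)
Per-piece attacks for W:
  WQ@(5,2): attacks (5,3) (5,4) (5,1) (5,0) (4,2) (3,2) (2,2) (1,2) (4,3) (3,4) (2,5) (4,1) (3,0) [ray(0,1) blocked at (5,4); ray(-1,0) blocked at (1,2)]
W attacks (5,0): yes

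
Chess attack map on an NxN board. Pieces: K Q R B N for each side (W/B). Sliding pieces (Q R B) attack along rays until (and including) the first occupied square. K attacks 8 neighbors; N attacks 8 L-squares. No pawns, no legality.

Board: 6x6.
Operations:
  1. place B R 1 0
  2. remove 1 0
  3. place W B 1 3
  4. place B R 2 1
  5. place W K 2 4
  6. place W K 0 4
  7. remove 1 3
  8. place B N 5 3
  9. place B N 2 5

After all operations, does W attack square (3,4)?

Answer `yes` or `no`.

Op 1: place BR@(1,0)
Op 2: remove (1,0)
Op 3: place WB@(1,3)
Op 4: place BR@(2,1)
Op 5: place WK@(2,4)
Op 6: place WK@(0,4)
Op 7: remove (1,3)
Op 8: place BN@(5,3)
Op 9: place BN@(2,5)
Per-piece attacks for W:
  WK@(0,4): attacks (0,5) (0,3) (1,4) (1,5) (1,3)
  WK@(2,4): attacks (2,5) (2,3) (3,4) (1,4) (3,5) (3,3) (1,5) (1,3)
W attacks (3,4): yes

Answer: yes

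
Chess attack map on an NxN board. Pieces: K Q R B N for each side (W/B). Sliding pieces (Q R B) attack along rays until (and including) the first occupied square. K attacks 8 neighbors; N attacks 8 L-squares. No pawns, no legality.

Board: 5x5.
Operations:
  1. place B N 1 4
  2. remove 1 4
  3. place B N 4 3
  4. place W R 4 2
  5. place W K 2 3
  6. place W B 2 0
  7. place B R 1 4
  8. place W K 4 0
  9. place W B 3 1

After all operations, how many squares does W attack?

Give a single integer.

Answer: 18

Derivation:
Op 1: place BN@(1,4)
Op 2: remove (1,4)
Op 3: place BN@(4,3)
Op 4: place WR@(4,2)
Op 5: place WK@(2,3)
Op 6: place WB@(2,0)
Op 7: place BR@(1,4)
Op 8: place WK@(4,0)
Op 9: place WB@(3,1)
Per-piece attacks for W:
  WB@(2,0): attacks (3,1) (1,1) (0,2) [ray(1,1) blocked at (3,1)]
  WK@(2,3): attacks (2,4) (2,2) (3,3) (1,3) (3,4) (3,2) (1,4) (1,2)
  WB@(3,1): attacks (4,2) (4,0) (2,2) (1,3) (0,4) (2,0) [ray(1,1) blocked at (4,2); ray(1,-1) blocked at (4,0); ray(-1,-1) blocked at (2,0)]
  WK@(4,0): attacks (4,1) (3,0) (3,1)
  WR@(4,2): attacks (4,3) (4,1) (4,0) (3,2) (2,2) (1,2) (0,2) [ray(0,1) blocked at (4,3); ray(0,-1) blocked at (4,0)]
Union (18 distinct): (0,2) (0,4) (1,1) (1,2) (1,3) (1,4) (2,0) (2,2) (2,4) (3,0) (3,1) (3,2) (3,3) (3,4) (4,0) (4,1) (4,2) (4,3)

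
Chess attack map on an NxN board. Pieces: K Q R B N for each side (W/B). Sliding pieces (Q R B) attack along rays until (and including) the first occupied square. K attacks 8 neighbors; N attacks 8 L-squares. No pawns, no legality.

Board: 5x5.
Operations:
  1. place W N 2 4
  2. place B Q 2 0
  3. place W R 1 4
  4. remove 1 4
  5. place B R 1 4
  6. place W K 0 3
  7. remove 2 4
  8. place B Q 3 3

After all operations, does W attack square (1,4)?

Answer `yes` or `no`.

Answer: yes

Derivation:
Op 1: place WN@(2,4)
Op 2: place BQ@(2,0)
Op 3: place WR@(1,4)
Op 4: remove (1,4)
Op 5: place BR@(1,4)
Op 6: place WK@(0,3)
Op 7: remove (2,4)
Op 8: place BQ@(3,3)
Per-piece attacks for W:
  WK@(0,3): attacks (0,4) (0,2) (1,3) (1,4) (1,2)
W attacks (1,4): yes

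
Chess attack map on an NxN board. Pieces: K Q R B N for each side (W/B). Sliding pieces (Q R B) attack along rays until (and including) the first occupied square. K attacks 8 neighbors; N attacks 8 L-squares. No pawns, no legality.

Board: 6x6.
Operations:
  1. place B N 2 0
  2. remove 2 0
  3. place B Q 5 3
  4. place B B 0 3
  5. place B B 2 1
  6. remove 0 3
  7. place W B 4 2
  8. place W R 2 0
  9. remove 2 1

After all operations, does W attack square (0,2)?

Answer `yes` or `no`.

Op 1: place BN@(2,0)
Op 2: remove (2,0)
Op 3: place BQ@(5,3)
Op 4: place BB@(0,3)
Op 5: place BB@(2,1)
Op 6: remove (0,3)
Op 7: place WB@(4,2)
Op 8: place WR@(2,0)
Op 9: remove (2,1)
Per-piece attacks for W:
  WR@(2,0): attacks (2,1) (2,2) (2,3) (2,4) (2,5) (3,0) (4,0) (5,0) (1,0) (0,0)
  WB@(4,2): attacks (5,3) (5,1) (3,3) (2,4) (1,5) (3,1) (2,0) [ray(1,1) blocked at (5,3); ray(-1,-1) blocked at (2,0)]
W attacks (0,2): no

Answer: no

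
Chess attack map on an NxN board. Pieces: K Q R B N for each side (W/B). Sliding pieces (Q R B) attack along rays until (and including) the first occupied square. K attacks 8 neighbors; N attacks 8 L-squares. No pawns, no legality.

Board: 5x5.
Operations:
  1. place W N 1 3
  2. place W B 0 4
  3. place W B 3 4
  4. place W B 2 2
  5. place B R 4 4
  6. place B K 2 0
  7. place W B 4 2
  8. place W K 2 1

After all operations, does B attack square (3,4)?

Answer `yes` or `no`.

Op 1: place WN@(1,3)
Op 2: place WB@(0,4)
Op 3: place WB@(3,4)
Op 4: place WB@(2,2)
Op 5: place BR@(4,4)
Op 6: place BK@(2,0)
Op 7: place WB@(4,2)
Op 8: place WK@(2,1)
Per-piece attacks for B:
  BK@(2,0): attacks (2,1) (3,0) (1,0) (3,1) (1,1)
  BR@(4,4): attacks (4,3) (4,2) (3,4) [ray(0,-1) blocked at (4,2); ray(-1,0) blocked at (3,4)]
B attacks (3,4): yes

Answer: yes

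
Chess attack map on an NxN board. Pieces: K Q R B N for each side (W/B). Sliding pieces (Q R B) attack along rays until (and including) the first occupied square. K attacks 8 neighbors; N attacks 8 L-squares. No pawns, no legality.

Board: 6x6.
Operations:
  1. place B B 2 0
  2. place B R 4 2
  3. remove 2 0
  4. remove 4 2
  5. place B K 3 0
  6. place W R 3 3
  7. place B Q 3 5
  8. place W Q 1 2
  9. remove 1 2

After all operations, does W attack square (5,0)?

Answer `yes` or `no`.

Answer: no

Derivation:
Op 1: place BB@(2,0)
Op 2: place BR@(4,2)
Op 3: remove (2,0)
Op 4: remove (4,2)
Op 5: place BK@(3,0)
Op 6: place WR@(3,3)
Op 7: place BQ@(3,5)
Op 8: place WQ@(1,2)
Op 9: remove (1,2)
Per-piece attacks for W:
  WR@(3,3): attacks (3,4) (3,5) (3,2) (3,1) (3,0) (4,3) (5,3) (2,3) (1,3) (0,3) [ray(0,1) blocked at (3,5); ray(0,-1) blocked at (3,0)]
W attacks (5,0): no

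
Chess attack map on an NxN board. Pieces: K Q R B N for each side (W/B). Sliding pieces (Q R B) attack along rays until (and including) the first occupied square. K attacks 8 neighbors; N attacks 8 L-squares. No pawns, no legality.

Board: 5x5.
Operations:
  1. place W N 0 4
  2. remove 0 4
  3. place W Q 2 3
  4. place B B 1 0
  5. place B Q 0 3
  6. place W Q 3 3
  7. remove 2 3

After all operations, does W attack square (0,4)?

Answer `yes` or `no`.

Answer: no

Derivation:
Op 1: place WN@(0,4)
Op 2: remove (0,4)
Op 3: place WQ@(2,3)
Op 4: place BB@(1,0)
Op 5: place BQ@(0,3)
Op 6: place WQ@(3,3)
Op 7: remove (2,3)
Per-piece attacks for W:
  WQ@(3,3): attacks (3,4) (3,2) (3,1) (3,0) (4,3) (2,3) (1,3) (0,3) (4,4) (4,2) (2,4) (2,2) (1,1) (0,0) [ray(-1,0) blocked at (0,3)]
W attacks (0,4): no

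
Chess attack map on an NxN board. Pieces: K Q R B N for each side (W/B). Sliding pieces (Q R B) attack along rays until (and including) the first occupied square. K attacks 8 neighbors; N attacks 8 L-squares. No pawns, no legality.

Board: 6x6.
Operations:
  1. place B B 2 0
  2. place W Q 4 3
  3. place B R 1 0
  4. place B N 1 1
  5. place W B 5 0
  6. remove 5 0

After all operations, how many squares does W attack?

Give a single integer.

Answer: 17

Derivation:
Op 1: place BB@(2,0)
Op 2: place WQ@(4,3)
Op 3: place BR@(1,0)
Op 4: place BN@(1,1)
Op 5: place WB@(5,0)
Op 6: remove (5,0)
Per-piece attacks for W:
  WQ@(4,3): attacks (4,4) (4,5) (4,2) (4,1) (4,0) (5,3) (3,3) (2,3) (1,3) (0,3) (5,4) (5,2) (3,4) (2,5) (3,2) (2,1) (1,0) [ray(-1,-1) blocked at (1,0)]
Union (17 distinct): (0,3) (1,0) (1,3) (2,1) (2,3) (2,5) (3,2) (3,3) (3,4) (4,0) (4,1) (4,2) (4,4) (4,5) (5,2) (5,3) (5,4)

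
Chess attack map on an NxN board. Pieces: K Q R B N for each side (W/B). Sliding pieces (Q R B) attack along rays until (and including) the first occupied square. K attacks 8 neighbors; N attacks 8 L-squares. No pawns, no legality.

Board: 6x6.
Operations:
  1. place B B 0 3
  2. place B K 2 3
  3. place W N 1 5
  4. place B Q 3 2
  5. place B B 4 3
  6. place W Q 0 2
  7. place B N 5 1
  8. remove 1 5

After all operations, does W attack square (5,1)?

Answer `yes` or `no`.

Op 1: place BB@(0,3)
Op 2: place BK@(2,3)
Op 3: place WN@(1,5)
Op 4: place BQ@(3,2)
Op 5: place BB@(4,3)
Op 6: place WQ@(0,2)
Op 7: place BN@(5,1)
Op 8: remove (1,5)
Per-piece attacks for W:
  WQ@(0,2): attacks (0,3) (0,1) (0,0) (1,2) (2,2) (3,2) (1,3) (2,4) (3,5) (1,1) (2,0) [ray(0,1) blocked at (0,3); ray(1,0) blocked at (3,2)]
W attacks (5,1): no

Answer: no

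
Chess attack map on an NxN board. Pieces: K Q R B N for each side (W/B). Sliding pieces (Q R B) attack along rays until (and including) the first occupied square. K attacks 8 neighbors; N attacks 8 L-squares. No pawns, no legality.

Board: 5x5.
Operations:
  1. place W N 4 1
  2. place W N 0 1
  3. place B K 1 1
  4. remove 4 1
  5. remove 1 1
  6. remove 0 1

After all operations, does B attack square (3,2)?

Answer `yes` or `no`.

Op 1: place WN@(4,1)
Op 2: place WN@(0,1)
Op 3: place BK@(1,1)
Op 4: remove (4,1)
Op 5: remove (1,1)
Op 6: remove (0,1)
Per-piece attacks for B:
B attacks (3,2): no

Answer: no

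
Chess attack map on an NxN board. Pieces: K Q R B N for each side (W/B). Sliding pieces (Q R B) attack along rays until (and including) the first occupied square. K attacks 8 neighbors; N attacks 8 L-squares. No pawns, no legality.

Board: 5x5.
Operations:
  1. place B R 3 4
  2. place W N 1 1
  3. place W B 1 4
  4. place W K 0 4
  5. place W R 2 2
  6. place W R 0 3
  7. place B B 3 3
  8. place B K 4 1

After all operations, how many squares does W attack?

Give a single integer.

Op 1: place BR@(3,4)
Op 2: place WN@(1,1)
Op 3: place WB@(1,4)
Op 4: place WK@(0,4)
Op 5: place WR@(2,2)
Op 6: place WR@(0,3)
Op 7: place BB@(3,3)
Op 8: place BK@(4,1)
Per-piece attacks for W:
  WR@(0,3): attacks (0,4) (0,2) (0,1) (0,0) (1,3) (2,3) (3,3) [ray(0,1) blocked at (0,4); ray(1,0) blocked at (3,3)]
  WK@(0,4): attacks (0,3) (1,4) (1,3)
  WN@(1,1): attacks (2,3) (3,2) (0,3) (3,0)
  WB@(1,4): attacks (2,3) (3,2) (4,1) (0,3) [ray(1,-1) blocked at (4,1); ray(-1,-1) blocked at (0,3)]
  WR@(2,2): attacks (2,3) (2,4) (2,1) (2,0) (3,2) (4,2) (1,2) (0,2)
Union (17 distinct): (0,0) (0,1) (0,2) (0,3) (0,4) (1,2) (1,3) (1,4) (2,0) (2,1) (2,3) (2,4) (3,0) (3,2) (3,3) (4,1) (4,2)

Answer: 17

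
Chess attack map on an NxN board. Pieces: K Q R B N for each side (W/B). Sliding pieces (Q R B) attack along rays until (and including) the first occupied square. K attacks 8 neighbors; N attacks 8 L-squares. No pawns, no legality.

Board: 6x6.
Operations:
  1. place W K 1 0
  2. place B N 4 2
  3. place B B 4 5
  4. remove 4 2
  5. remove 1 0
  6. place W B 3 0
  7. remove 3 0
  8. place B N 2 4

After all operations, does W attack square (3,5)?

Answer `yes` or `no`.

Op 1: place WK@(1,0)
Op 2: place BN@(4,2)
Op 3: place BB@(4,5)
Op 4: remove (4,2)
Op 5: remove (1,0)
Op 6: place WB@(3,0)
Op 7: remove (3,0)
Op 8: place BN@(2,4)
Per-piece attacks for W:
W attacks (3,5): no

Answer: no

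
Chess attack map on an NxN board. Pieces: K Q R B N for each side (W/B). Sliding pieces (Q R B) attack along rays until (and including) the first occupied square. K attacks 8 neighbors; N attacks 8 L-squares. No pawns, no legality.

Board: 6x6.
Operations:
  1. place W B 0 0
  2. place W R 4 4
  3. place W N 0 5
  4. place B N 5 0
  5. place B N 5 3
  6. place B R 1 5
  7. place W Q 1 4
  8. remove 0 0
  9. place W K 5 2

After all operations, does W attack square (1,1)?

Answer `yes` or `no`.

Op 1: place WB@(0,0)
Op 2: place WR@(4,4)
Op 3: place WN@(0,5)
Op 4: place BN@(5,0)
Op 5: place BN@(5,3)
Op 6: place BR@(1,5)
Op 7: place WQ@(1,4)
Op 8: remove (0,0)
Op 9: place WK@(5,2)
Per-piece attacks for W:
  WN@(0,5): attacks (1,3) (2,4)
  WQ@(1,4): attacks (1,5) (1,3) (1,2) (1,1) (1,0) (2,4) (3,4) (4,4) (0,4) (2,5) (2,3) (3,2) (4,1) (5,0) (0,5) (0,3) [ray(0,1) blocked at (1,5); ray(1,0) blocked at (4,4); ray(1,-1) blocked at (5,0); ray(-1,1) blocked at (0,5)]
  WR@(4,4): attacks (4,5) (4,3) (4,2) (4,1) (4,0) (5,4) (3,4) (2,4) (1,4) [ray(-1,0) blocked at (1,4)]
  WK@(5,2): attacks (5,3) (5,1) (4,2) (4,3) (4,1)
W attacks (1,1): yes

Answer: yes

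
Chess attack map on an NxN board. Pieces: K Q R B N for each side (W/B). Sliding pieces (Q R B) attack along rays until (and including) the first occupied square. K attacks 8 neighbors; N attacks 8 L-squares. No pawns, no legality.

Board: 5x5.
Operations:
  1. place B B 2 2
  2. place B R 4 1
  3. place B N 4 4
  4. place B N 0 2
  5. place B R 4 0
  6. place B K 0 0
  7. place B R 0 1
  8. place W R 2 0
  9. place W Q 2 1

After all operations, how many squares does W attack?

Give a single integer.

Answer: 15

Derivation:
Op 1: place BB@(2,2)
Op 2: place BR@(4,1)
Op 3: place BN@(4,4)
Op 4: place BN@(0,2)
Op 5: place BR@(4,0)
Op 6: place BK@(0,0)
Op 7: place BR@(0,1)
Op 8: place WR@(2,0)
Op 9: place WQ@(2,1)
Per-piece attacks for W:
  WR@(2,0): attacks (2,1) (3,0) (4,0) (1,0) (0,0) [ray(0,1) blocked at (2,1); ray(1,0) blocked at (4,0); ray(-1,0) blocked at (0,0)]
  WQ@(2,1): attacks (2,2) (2,0) (3,1) (4,1) (1,1) (0,1) (3,2) (4,3) (3,0) (1,2) (0,3) (1,0) [ray(0,1) blocked at (2,2); ray(0,-1) blocked at (2,0); ray(1,0) blocked at (4,1); ray(-1,0) blocked at (0,1)]
Union (15 distinct): (0,0) (0,1) (0,3) (1,0) (1,1) (1,2) (2,0) (2,1) (2,2) (3,0) (3,1) (3,2) (4,0) (4,1) (4,3)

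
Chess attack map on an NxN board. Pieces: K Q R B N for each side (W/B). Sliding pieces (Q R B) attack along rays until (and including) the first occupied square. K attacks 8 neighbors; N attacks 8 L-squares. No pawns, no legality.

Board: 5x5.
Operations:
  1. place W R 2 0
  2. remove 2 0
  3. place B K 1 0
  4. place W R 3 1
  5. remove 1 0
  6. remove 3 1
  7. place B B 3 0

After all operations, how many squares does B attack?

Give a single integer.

Answer: 4

Derivation:
Op 1: place WR@(2,0)
Op 2: remove (2,0)
Op 3: place BK@(1,0)
Op 4: place WR@(3,1)
Op 5: remove (1,0)
Op 6: remove (3,1)
Op 7: place BB@(3,0)
Per-piece attacks for B:
  BB@(3,0): attacks (4,1) (2,1) (1,2) (0,3)
Union (4 distinct): (0,3) (1,2) (2,1) (4,1)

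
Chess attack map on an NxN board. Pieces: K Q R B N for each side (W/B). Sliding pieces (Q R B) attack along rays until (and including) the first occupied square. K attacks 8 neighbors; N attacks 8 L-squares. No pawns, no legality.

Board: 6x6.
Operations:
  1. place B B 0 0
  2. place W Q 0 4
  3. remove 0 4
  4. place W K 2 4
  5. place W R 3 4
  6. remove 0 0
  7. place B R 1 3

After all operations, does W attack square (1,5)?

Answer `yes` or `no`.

Op 1: place BB@(0,0)
Op 2: place WQ@(0,4)
Op 3: remove (0,4)
Op 4: place WK@(2,4)
Op 5: place WR@(3,4)
Op 6: remove (0,0)
Op 7: place BR@(1,3)
Per-piece attacks for W:
  WK@(2,4): attacks (2,5) (2,3) (3,4) (1,4) (3,5) (3,3) (1,5) (1,3)
  WR@(3,4): attacks (3,5) (3,3) (3,2) (3,1) (3,0) (4,4) (5,4) (2,4) [ray(-1,0) blocked at (2,4)]
W attacks (1,5): yes

Answer: yes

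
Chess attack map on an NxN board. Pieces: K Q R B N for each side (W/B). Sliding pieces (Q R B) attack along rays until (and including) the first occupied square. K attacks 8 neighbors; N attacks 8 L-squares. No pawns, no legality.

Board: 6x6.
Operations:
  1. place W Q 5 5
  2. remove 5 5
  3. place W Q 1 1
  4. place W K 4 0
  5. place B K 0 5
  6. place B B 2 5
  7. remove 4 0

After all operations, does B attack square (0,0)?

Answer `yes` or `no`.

Answer: no

Derivation:
Op 1: place WQ@(5,5)
Op 2: remove (5,5)
Op 3: place WQ@(1,1)
Op 4: place WK@(4,0)
Op 5: place BK@(0,5)
Op 6: place BB@(2,5)
Op 7: remove (4,0)
Per-piece attacks for B:
  BK@(0,5): attacks (0,4) (1,5) (1,4)
  BB@(2,5): attacks (3,4) (4,3) (5,2) (1,4) (0,3)
B attacks (0,0): no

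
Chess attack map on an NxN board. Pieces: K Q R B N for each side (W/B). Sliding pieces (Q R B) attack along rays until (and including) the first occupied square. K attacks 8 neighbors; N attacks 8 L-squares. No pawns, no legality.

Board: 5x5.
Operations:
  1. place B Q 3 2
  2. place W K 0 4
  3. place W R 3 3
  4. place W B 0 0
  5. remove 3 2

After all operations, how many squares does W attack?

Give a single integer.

Op 1: place BQ@(3,2)
Op 2: place WK@(0,4)
Op 3: place WR@(3,3)
Op 4: place WB@(0,0)
Op 5: remove (3,2)
Per-piece attacks for W:
  WB@(0,0): attacks (1,1) (2,2) (3,3) [ray(1,1) blocked at (3,3)]
  WK@(0,4): attacks (0,3) (1,4) (1,3)
  WR@(3,3): attacks (3,4) (3,2) (3,1) (3,0) (4,3) (2,3) (1,3) (0,3)
Union (12 distinct): (0,3) (1,1) (1,3) (1,4) (2,2) (2,3) (3,0) (3,1) (3,2) (3,3) (3,4) (4,3)

Answer: 12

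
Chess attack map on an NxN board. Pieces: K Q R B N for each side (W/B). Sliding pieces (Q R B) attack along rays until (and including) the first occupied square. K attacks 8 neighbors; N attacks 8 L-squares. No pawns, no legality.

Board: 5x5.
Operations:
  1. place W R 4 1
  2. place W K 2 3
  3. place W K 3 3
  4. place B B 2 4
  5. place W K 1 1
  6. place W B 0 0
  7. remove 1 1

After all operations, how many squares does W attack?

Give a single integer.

Answer: 17

Derivation:
Op 1: place WR@(4,1)
Op 2: place WK@(2,3)
Op 3: place WK@(3,3)
Op 4: place BB@(2,4)
Op 5: place WK@(1,1)
Op 6: place WB@(0,0)
Op 7: remove (1,1)
Per-piece attacks for W:
  WB@(0,0): attacks (1,1) (2,2) (3,3) [ray(1,1) blocked at (3,3)]
  WK@(2,3): attacks (2,4) (2,2) (3,3) (1,3) (3,4) (3,2) (1,4) (1,2)
  WK@(3,3): attacks (3,4) (3,2) (4,3) (2,3) (4,4) (4,2) (2,4) (2,2)
  WR@(4,1): attacks (4,2) (4,3) (4,4) (4,0) (3,1) (2,1) (1,1) (0,1)
Union (17 distinct): (0,1) (1,1) (1,2) (1,3) (1,4) (2,1) (2,2) (2,3) (2,4) (3,1) (3,2) (3,3) (3,4) (4,0) (4,2) (4,3) (4,4)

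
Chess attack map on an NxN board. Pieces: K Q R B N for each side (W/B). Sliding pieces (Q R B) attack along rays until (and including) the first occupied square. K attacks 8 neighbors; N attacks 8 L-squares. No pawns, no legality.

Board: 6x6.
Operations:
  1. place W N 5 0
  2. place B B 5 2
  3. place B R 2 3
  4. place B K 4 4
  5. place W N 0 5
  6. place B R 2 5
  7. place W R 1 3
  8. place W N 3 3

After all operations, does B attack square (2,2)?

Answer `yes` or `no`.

Op 1: place WN@(5,0)
Op 2: place BB@(5,2)
Op 3: place BR@(2,3)
Op 4: place BK@(4,4)
Op 5: place WN@(0,5)
Op 6: place BR@(2,5)
Op 7: place WR@(1,3)
Op 8: place WN@(3,3)
Per-piece attacks for B:
  BR@(2,3): attacks (2,4) (2,5) (2,2) (2,1) (2,0) (3,3) (1,3) [ray(0,1) blocked at (2,5); ray(1,0) blocked at (3,3); ray(-1,0) blocked at (1,3)]
  BR@(2,5): attacks (2,4) (2,3) (3,5) (4,5) (5,5) (1,5) (0,5) [ray(0,-1) blocked at (2,3); ray(-1,0) blocked at (0,5)]
  BK@(4,4): attacks (4,5) (4,3) (5,4) (3,4) (5,5) (5,3) (3,5) (3,3)
  BB@(5,2): attacks (4,3) (3,4) (2,5) (4,1) (3,0) [ray(-1,1) blocked at (2,5)]
B attacks (2,2): yes

Answer: yes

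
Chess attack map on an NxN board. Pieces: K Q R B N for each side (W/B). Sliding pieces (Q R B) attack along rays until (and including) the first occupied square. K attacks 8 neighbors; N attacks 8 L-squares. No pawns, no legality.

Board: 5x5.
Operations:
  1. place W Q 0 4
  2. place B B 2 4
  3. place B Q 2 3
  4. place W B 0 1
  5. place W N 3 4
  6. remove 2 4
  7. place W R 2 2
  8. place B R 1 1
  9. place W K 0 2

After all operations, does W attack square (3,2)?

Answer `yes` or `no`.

Answer: yes

Derivation:
Op 1: place WQ@(0,4)
Op 2: place BB@(2,4)
Op 3: place BQ@(2,3)
Op 4: place WB@(0,1)
Op 5: place WN@(3,4)
Op 6: remove (2,4)
Op 7: place WR@(2,2)
Op 8: place BR@(1,1)
Op 9: place WK@(0,2)
Per-piece attacks for W:
  WB@(0,1): attacks (1,2) (2,3) (1,0) [ray(1,1) blocked at (2,3)]
  WK@(0,2): attacks (0,3) (0,1) (1,2) (1,3) (1,1)
  WQ@(0,4): attacks (0,3) (0,2) (1,4) (2,4) (3,4) (1,3) (2,2) [ray(0,-1) blocked at (0,2); ray(1,0) blocked at (3,4); ray(1,-1) blocked at (2,2)]
  WR@(2,2): attacks (2,3) (2,1) (2,0) (3,2) (4,2) (1,2) (0,2) [ray(0,1) blocked at (2,3); ray(-1,0) blocked at (0,2)]
  WN@(3,4): attacks (4,2) (2,2) (1,3)
W attacks (3,2): yes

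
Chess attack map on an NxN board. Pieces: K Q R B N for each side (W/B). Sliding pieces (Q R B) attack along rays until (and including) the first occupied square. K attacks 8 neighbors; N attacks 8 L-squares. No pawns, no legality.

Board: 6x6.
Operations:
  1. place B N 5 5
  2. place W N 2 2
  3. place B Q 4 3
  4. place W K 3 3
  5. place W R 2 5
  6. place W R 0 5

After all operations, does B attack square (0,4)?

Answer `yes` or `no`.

Op 1: place BN@(5,5)
Op 2: place WN@(2,2)
Op 3: place BQ@(4,3)
Op 4: place WK@(3,3)
Op 5: place WR@(2,5)
Op 6: place WR@(0,5)
Per-piece attacks for B:
  BQ@(4,3): attacks (4,4) (4,5) (4,2) (4,1) (4,0) (5,3) (3,3) (5,4) (5,2) (3,4) (2,5) (3,2) (2,1) (1,0) [ray(-1,0) blocked at (3,3); ray(-1,1) blocked at (2,5)]
  BN@(5,5): attacks (4,3) (3,4)
B attacks (0,4): no

Answer: no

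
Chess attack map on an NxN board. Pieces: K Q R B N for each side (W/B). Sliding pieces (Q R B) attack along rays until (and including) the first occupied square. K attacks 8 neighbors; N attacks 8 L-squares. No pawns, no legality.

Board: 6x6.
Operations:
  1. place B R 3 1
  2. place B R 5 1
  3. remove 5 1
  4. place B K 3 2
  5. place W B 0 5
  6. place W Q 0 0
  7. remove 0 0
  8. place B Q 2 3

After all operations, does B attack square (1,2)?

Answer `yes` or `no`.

Op 1: place BR@(3,1)
Op 2: place BR@(5,1)
Op 3: remove (5,1)
Op 4: place BK@(3,2)
Op 5: place WB@(0,5)
Op 6: place WQ@(0,0)
Op 7: remove (0,0)
Op 8: place BQ@(2,3)
Per-piece attacks for B:
  BQ@(2,3): attacks (2,4) (2,5) (2,2) (2,1) (2,0) (3,3) (4,3) (5,3) (1,3) (0,3) (3,4) (4,5) (3,2) (1,4) (0,5) (1,2) (0,1) [ray(1,-1) blocked at (3,2); ray(-1,1) blocked at (0,5)]
  BR@(3,1): attacks (3,2) (3,0) (4,1) (5,1) (2,1) (1,1) (0,1) [ray(0,1) blocked at (3,2)]
  BK@(3,2): attacks (3,3) (3,1) (4,2) (2,2) (4,3) (4,1) (2,3) (2,1)
B attacks (1,2): yes

Answer: yes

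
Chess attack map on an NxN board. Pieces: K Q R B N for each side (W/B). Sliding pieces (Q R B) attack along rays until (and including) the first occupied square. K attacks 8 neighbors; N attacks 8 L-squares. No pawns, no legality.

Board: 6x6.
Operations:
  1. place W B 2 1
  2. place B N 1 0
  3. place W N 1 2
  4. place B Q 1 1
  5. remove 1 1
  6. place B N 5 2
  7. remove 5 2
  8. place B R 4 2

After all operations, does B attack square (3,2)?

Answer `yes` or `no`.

Op 1: place WB@(2,1)
Op 2: place BN@(1,0)
Op 3: place WN@(1,2)
Op 4: place BQ@(1,1)
Op 5: remove (1,1)
Op 6: place BN@(5,2)
Op 7: remove (5,2)
Op 8: place BR@(4,2)
Per-piece attacks for B:
  BN@(1,0): attacks (2,2) (3,1) (0,2)
  BR@(4,2): attacks (4,3) (4,4) (4,5) (4,1) (4,0) (5,2) (3,2) (2,2) (1,2) [ray(-1,0) blocked at (1,2)]
B attacks (3,2): yes

Answer: yes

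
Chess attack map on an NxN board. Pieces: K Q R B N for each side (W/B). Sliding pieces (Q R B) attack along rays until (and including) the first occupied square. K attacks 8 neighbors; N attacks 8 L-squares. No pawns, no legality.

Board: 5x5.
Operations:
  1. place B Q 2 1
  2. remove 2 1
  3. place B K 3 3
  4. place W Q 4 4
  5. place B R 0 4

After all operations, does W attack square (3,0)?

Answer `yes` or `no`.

Op 1: place BQ@(2,1)
Op 2: remove (2,1)
Op 3: place BK@(3,3)
Op 4: place WQ@(4,4)
Op 5: place BR@(0,4)
Per-piece attacks for W:
  WQ@(4,4): attacks (4,3) (4,2) (4,1) (4,0) (3,4) (2,4) (1,4) (0,4) (3,3) [ray(-1,0) blocked at (0,4); ray(-1,-1) blocked at (3,3)]
W attacks (3,0): no

Answer: no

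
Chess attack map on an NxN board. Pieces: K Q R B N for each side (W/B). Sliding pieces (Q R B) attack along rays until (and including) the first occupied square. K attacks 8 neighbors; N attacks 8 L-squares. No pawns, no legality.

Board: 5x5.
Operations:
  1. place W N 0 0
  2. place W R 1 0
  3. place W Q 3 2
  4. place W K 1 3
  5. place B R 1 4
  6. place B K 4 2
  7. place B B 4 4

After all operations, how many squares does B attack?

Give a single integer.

Op 1: place WN@(0,0)
Op 2: place WR@(1,0)
Op 3: place WQ@(3,2)
Op 4: place WK@(1,3)
Op 5: place BR@(1,4)
Op 6: place BK@(4,2)
Op 7: place BB@(4,4)
Per-piece attacks for B:
  BR@(1,4): attacks (1,3) (2,4) (3,4) (4,4) (0,4) [ray(0,-1) blocked at (1,3); ray(1,0) blocked at (4,4)]
  BK@(4,2): attacks (4,3) (4,1) (3,2) (3,3) (3,1)
  BB@(4,4): attacks (3,3) (2,2) (1,1) (0,0) [ray(-1,-1) blocked at (0,0)]
Union (13 distinct): (0,0) (0,4) (1,1) (1,3) (2,2) (2,4) (3,1) (3,2) (3,3) (3,4) (4,1) (4,3) (4,4)

Answer: 13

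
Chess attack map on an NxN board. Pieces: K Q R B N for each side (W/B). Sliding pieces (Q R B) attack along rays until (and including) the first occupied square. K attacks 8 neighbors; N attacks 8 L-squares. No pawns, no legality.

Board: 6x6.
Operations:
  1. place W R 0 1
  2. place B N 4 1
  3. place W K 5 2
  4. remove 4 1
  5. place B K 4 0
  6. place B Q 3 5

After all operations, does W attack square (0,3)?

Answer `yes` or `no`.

Op 1: place WR@(0,1)
Op 2: place BN@(4,1)
Op 3: place WK@(5,2)
Op 4: remove (4,1)
Op 5: place BK@(4,0)
Op 6: place BQ@(3,5)
Per-piece attacks for W:
  WR@(0,1): attacks (0,2) (0,3) (0,4) (0,5) (0,0) (1,1) (2,1) (3,1) (4,1) (5,1)
  WK@(5,2): attacks (5,3) (5,1) (4,2) (4,3) (4,1)
W attacks (0,3): yes

Answer: yes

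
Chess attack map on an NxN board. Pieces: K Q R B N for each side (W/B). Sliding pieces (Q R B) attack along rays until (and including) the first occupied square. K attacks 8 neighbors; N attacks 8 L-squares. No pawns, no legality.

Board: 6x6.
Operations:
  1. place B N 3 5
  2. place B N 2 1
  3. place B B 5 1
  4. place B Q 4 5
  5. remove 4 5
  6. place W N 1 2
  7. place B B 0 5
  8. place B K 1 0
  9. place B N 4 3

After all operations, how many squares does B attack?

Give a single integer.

Answer: 24

Derivation:
Op 1: place BN@(3,5)
Op 2: place BN@(2,1)
Op 3: place BB@(5,1)
Op 4: place BQ@(4,5)
Op 5: remove (4,5)
Op 6: place WN@(1,2)
Op 7: place BB@(0,5)
Op 8: place BK@(1,0)
Op 9: place BN@(4,3)
Per-piece attacks for B:
  BB@(0,5): attacks (1,4) (2,3) (3,2) (4,1) (5,0)
  BK@(1,0): attacks (1,1) (2,0) (0,0) (2,1) (0,1)
  BN@(2,1): attacks (3,3) (4,2) (1,3) (0,2) (4,0) (0,0)
  BN@(3,5): attacks (4,3) (5,4) (2,3) (1,4)
  BN@(4,3): attacks (5,5) (3,5) (2,4) (5,1) (3,1) (2,2)
  BB@(5,1): attacks (4,2) (3,3) (2,4) (1,5) (4,0)
Union (24 distinct): (0,0) (0,1) (0,2) (1,1) (1,3) (1,4) (1,5) (2,0) (2,1) (2,2) (2,3) (2,4) (3,1) (3,2) (3,3) (3,5) (4,0) (4,1) (4,2) (4,3) (5,0) (5,1) (5,4) (5,5)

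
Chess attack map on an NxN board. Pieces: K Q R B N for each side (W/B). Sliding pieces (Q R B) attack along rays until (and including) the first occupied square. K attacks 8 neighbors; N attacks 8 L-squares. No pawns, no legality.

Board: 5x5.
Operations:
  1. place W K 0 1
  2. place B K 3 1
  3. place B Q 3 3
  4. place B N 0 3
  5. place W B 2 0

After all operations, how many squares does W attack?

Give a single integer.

Answer: 6

Derivation:
Op 1: place WK@(0,1)
Op 2: place BK@(3,1)
Op 3: place BQ@(3,3)
Op 4: place BN@(0,3)
Op 5: place WB@(2,0)
Per-piece attacks for W:
  WK@(0,1): attacks (0,2) (0,0) (1,1) (1,2) (1,0)
  WB@(2,0): attacks (3,1) (1,1) (0,2) [ray(1,1) blocked at (3,1)]
Union (6 distinct): (0,0) (0,2) (1,0) (1,1) (1,2) (3,1)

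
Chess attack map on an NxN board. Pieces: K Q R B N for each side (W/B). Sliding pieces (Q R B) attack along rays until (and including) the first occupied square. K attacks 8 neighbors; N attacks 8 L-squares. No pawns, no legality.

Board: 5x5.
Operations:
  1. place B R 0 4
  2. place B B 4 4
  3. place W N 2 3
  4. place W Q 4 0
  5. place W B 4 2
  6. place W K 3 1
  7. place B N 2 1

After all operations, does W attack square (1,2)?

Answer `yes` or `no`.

Op 1: place BR@(0,4)
Op 2: place BB@(4,4)
Op 3: place WN@(2,3)
Op 4: place WQ@(4,0)
Op 5: place WB@(4,2)
Op 6: place WK@(3,1)
Op 7: place BN@(2,1)
Per-piece attacks for W:
  WN@(2,3): attacks (4,4) (0,4) (3,1) (4,2) (1,1) (0,2)
  WK@(3,1): attacks (3,2) (3,0) (4,1) (2,1) (4,2) (4,0) (2,2) (2,0)
  WQ@(4,0): attacks (4,1) (4,2) (3,0) (2,0) (1,0) (0,0) (3,1) [ray(0,1) blocked at (4,2); ray(-1,1) blocked at (3,1)]
  WB@(4,2): attacks (3,3) (2,4) (3,1) [ray(-1,-1) blocked at (3,1)]
W attacks (1,2): no

Answer: no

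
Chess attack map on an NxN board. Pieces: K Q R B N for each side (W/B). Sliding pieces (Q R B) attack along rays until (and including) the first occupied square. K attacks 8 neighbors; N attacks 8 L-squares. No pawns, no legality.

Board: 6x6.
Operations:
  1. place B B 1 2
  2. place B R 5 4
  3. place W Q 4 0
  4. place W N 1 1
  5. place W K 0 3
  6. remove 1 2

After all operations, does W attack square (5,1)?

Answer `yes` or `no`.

Answer: yes

Derivation:
Op 1: place BB@(1,2)
Op 2: place BR@(5,4)
Op 3: place WQ@(4,0)
Op 4: place WN@(1,1)
Op 5: place WK@(0,3)
Op 6: remove (1,2)
Per-piece attacks for W:
  WK@(0,3): attacks (0,4) (0,2) (1,3) (1,4) (1,2)
  WN@(1,1): attacks (2,3) (3,2) (0,3) (3,0)
  WQ@(4,0): attacks (4,1) (4,2) (4,3) (4,4) (4,5) (5,0) (3,0) (2,0) (1,0) (0,0) (5,1) (3,1) (2,2) (1,3) (0,4)
W attacks (5,1): yes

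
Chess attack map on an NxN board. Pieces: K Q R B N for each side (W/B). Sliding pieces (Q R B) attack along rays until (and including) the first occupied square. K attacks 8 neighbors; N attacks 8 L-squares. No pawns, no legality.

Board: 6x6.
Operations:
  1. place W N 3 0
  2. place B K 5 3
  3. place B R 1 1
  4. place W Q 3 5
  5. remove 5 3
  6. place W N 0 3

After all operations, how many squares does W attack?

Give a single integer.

Answer: 19

Derivation:
Op 1: place WN@(3,0)
Op 2: place BK@(5,3)
Op 3: place BR@(1,1)
Op 4: place WQ@(3,5)
Op 5: remove (5,3)
Op 6: place WN@(0,3)
Per-piece attacks for W:
  WN@(0,3): attacks (1,5) (2,4) (1,1) (2,2)
  WN@(3,0): attacks (4,2) (5,1) (2,2) (1,1)
  WQ@(3,5): attacks (3,4) (3,3) (3,2) (3,1) (3,0) (4,5) (5,5) (2,5) (1,5) (0,5) (4,4) (5,3) (2,4) (1,3) (0,2) [ray(0,-1) blocked at (3,0)]
Union (19 distinct): (0,2) (0,5) (1,1) (1,3) (1,5) (2,2) (2,4) (2,5) (3,0) (3,1) (3,2) (3,3) (3,4) (4,2) (4,4) (4,5) (5,1) (5,3) (5,5)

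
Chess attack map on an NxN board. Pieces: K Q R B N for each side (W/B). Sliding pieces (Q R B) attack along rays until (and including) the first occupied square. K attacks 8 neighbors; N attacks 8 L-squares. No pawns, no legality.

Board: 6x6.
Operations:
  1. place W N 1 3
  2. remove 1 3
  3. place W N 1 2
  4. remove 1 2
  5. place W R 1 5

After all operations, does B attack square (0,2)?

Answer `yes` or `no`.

Op 1: place WN@(1,3)
Op 2: remove (1,3)
Op 3: place WN@(1,2)
Op 4: remove (1,2)
Op 5: place WR@(1,5)
Per-piece attacks for B:
B attacks (0,2): no

Answer: no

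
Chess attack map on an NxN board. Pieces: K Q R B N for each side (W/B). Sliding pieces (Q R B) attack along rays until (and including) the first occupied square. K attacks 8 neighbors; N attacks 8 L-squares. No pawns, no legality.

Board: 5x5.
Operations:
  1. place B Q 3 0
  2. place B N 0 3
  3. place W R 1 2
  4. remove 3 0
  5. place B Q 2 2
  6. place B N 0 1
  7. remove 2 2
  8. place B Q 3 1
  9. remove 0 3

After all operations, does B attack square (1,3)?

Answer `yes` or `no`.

Answer: yes

Derivation:
Op 1: place BQ@(3,0)
Op 2: place BN@(0,3)
Op 3: place WR@(1,2)
Op 4: remove (3,0)
Op 5: place BQ@(2,2)
Op 6: place BN@(0,1)
Op 7: remove (2,2)
Op 8: place BQ@(3,1)
Op 9: remove (0,3)
Per-piece attacks for B:
  BN@(0,1): attacks (1,3) (2,2) (2,0)
  BQ@(3,1): attacks (3,2) (3,3) (3,4) (3,0) (4,1) (2,1) (1,1) (0,1) (4,2) (4,0) (2,2) (1,3) (0,4) (2,0) [ray(-1,0) blocked at (0,1)]
B attacks (1,3): yes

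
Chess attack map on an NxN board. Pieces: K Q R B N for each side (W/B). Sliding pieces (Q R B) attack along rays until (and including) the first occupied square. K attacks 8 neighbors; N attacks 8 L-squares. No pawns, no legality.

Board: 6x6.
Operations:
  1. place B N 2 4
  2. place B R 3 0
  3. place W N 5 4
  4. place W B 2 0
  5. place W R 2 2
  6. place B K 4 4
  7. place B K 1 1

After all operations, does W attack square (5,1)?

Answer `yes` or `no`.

Answer: no

Derivation:
Op 1: place BN@(2,4)
Op 2: place BR@(3,0)
Op 3: place WN@(5,4)
Op 4: place WB@(2,0)
Op 5: place WR@(2,2)
Op 6: place BK@(4,4)
Op 7: place BK@(1,1)
Per-piece attacks for W:
  WB@(2,0): attacks (3,1) (4,2) (5,3) (1,1) [ray(-1,1) blocked at (1,1)]
  WR@(2,2): attacks (2,3) (2,4) (2,1) (2,0) (3,2) (4,2) (5,2) (1,2) (0,2) [ray(0,1) blocked at (2,4); ray(0,-1) blocked at (2,0)]
  WN@(5,4): attacks (3,5) (4,2) (3,3)
W attacks (5,1): no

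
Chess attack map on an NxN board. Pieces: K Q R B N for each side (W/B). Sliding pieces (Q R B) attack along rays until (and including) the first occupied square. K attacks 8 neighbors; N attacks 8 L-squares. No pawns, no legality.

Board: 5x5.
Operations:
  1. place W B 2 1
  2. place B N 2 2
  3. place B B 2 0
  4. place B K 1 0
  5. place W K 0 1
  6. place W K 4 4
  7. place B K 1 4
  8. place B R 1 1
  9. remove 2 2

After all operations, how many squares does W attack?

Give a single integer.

Answer: 11

Derivation:
Op 1: place WB@(2,1)
Op 2: place BN@(2,2)
Op 3: place BB@(2,0)
Op 4: place BK@(1,0)
Op 5: place WK@(0,1)
Op 6: place WK@(4,4)
Op 7: place BK@(1,4)
Op 8: place BR@(1,1)
Op 9: remove (2,2)
Per-piece attacks for W:
  WK@(0,1): attacks (0,2) (0,0) (1,1) (1,2) (1,0)
  WB@(2,1): attacks (3,2) (4,3) (3,0) (1,2) (0,3) (1,0) [ray(-1,-1) blocked at (1,0)]
  WK@(4,4): attacks (4,3) (3,4) (3,3)
Union (11 distinct): (0,0) (0,2) (0,3) (1,0) (1,1) (1,2) (3,0) (3,2) (3,3) (3,4) (4,3)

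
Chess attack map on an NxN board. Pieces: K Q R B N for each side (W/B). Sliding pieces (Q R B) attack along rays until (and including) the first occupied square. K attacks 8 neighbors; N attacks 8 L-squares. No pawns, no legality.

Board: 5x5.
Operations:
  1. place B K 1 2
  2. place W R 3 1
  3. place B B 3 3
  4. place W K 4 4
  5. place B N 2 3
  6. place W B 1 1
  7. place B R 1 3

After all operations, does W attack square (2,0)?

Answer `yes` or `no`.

Answer: yes

Derivation:
Op 1: place BK@(1,2)
Op 2: place WR@(3,1)
Op 3: place BB@(3,3)
Op 4: place WK@(4,4)
Op 5: place BN@(2,3)
Op 6: place WB@(1,1)
Op 7: place BR@(1,3)
Per-piece attacks for W:
  WB@(1,1): attacks (2,2) (3,3) (2,0) (0,2) (0,0) [ray(1,1) blocked at (3,3)]
  WR@(3,1): attacks (3,2) (3,3) (3,0) (4,1) (2,1) (1,1) [ray(0,1) blocked at (3,3); ray(-1,0) blocked at (1,1)]
  WK@(4,4): attacks (4,3) (3,4) (3,3)
W attacks (2,0): yes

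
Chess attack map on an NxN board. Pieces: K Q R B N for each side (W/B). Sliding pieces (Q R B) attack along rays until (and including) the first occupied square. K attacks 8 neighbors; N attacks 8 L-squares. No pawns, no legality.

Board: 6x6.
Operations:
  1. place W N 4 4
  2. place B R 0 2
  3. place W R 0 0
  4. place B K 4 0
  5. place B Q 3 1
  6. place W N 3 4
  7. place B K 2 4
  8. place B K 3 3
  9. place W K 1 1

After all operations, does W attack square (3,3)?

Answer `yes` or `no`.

Answer: no

Derivation:
Op 1: place WN@(4,4)
Op 2: place BR@(0,2)
Op 3: place WR@(0,0)
Op 4: place BK@(4,0)
Op 5: place BQ@(3,1)
Op 6: place WN@(3,4)
Op 7: place BK@(2,4)
Op 8: place BK@(3,3)
Op 9: place WK@(1,1)
Per-piece attacks for W:
  WR@(0,0): attacks (0,1) (0,2) (1,0) (2,0) (3,0) (4,0) [ray(0,1) blocked at (0,2); ray(1,0) blocked at (4,0)]
  WK@(1,1): attacks (1,2) (1,0) (2,1) (0,1) (2,2) (2,0) (0,2) (0,0)
  WN@(3,4): attacks (5,5) (1,5) (4,2) (5,3) (2,2) (1,3)
  WN@(4,4): attacks (2,5) (5,2) (3,2) (2,3)
W attacks (3,3): no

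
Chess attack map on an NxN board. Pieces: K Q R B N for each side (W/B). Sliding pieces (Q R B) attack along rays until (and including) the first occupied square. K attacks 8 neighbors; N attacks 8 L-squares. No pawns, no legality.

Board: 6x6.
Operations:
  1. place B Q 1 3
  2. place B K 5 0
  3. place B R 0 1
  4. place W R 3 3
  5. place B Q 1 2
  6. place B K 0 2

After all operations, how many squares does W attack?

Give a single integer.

Answer: 9

Derivation:
Op 1: place BQ@(1,3)
Op 2: place BK@(5,0)
Op 3: place BR@(0,1)
Op 4: place WR@(3,3)
Op 5: place BQ@(1,2)
Op 6: place BK@(0,2)
Per-piece attacks for W:
  WR@(3,3): attacks (3,4) (3,5) (3,2) (3,1) (3,0) (4,3) (5,3) (2,3) (1,3) [ray(-1,0) blocked at (1,3)]
Union (9 distinct): (1,3) (2,3) (3,0) (3,1) (3,2) (3,4) (3,5) (4,3) (5,3)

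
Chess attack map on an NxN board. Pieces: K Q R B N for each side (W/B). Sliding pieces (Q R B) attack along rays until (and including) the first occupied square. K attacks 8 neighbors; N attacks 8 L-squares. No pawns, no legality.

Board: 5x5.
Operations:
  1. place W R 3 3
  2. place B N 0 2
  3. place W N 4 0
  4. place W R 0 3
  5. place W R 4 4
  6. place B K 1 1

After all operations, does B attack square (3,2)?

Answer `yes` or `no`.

Answer: no

Derivation:
Op 1: place WR@(3,3)
Op 2: place BN@(0,2)
Op 3: place WN@(4,0)
Op 4: place WR@(0,3)
Op 5: place WR@(4,4)
Op 6: place BK@(1,1)
Per-piece attacks for B:
  BN@(0,2): attacks (1,4) (2,3) (1,0) (2,1)
  BK@(1,1): attacks (1,2) (1,0) (2,1) (0,1) (2,2) (2,0) (0,2) (0,0)
B attacks (3,2): no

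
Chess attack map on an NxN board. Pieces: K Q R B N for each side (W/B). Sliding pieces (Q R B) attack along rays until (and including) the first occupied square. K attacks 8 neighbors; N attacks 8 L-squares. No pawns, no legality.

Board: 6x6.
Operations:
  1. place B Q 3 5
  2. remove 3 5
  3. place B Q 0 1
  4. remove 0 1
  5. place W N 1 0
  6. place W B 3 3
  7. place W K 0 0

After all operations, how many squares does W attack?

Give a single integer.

Answer: 13

Derivation:
Op 1: place BQ@(3,5)
Op 2: remove (3,5)
Op 3: place BQ@(0,1)
Op 4: remove (0,1)
Op 5: place WN@(1,0)
Op 6: place WB@(3,3)
Op 7: place WK@(0,0)
Per-piece attacks for W:
  WK@(0,0): attacks (0,1) (1,0) (1,1)
  WN@(1,0): attacks (2,2) (3,1) (0,2)
  WB@(3,3): attacks (4,4) (5,5) (4,2) (5,1) (2,4) (1,5) (2,2) (1,1) (0,0) [ray(-1,-1) blocked at (0,0)]
Union (13 distinct): (0,0) (0,1) (0,2) (1,0) (1,1) (1,5) (2,2) (2,4) (3,1) (4,2) (4,4) (5,1) (5,5)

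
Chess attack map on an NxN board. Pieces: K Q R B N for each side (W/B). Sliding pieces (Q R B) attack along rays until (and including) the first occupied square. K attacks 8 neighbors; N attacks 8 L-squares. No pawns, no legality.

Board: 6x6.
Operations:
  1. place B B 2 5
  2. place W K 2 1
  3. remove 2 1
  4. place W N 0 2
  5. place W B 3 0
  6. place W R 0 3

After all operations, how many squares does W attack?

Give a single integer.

Op 1: place BB@(2,5)
Op 2: place WK@(2,1)
Op 3: remove (2,1)
Op 4: place WN@(0,2)
Op 5: place WB@(3,0)
Op 6: place WR@(0,3)
Per-piece attacks for W:
  WN@(0,2): attacks (1,4) (2,3) (1,0) (2,1)
  WR@(0,3): attacks (0,4) (0,5) (0,2) (1,3) (2,3) (3,3) (4,3) (5,3) [ray(0,-1) blocked at (0,2)]
  WB@(3,0): attacks (4,1) (5,2) (2,1) (1,2) (0,3) [ray(-1,1) blocked at (0,3)]
Union (15 distinct): (0,2) (0,3) (0,4) (0,5) (1,0) (1,2) (1,3) (1,4) (2,1) (2,3) (3,3) (4,1) (4,3) (5,2) (5,3)

Answer: 15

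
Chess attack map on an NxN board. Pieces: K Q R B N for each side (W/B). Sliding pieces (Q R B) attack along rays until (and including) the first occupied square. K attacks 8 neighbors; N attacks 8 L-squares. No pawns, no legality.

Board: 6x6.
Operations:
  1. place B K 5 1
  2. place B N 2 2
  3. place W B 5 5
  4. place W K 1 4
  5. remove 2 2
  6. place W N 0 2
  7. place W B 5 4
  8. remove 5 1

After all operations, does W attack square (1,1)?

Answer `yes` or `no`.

Op 1: place BK@(5,1)
Op 2: place BN@(2,2)
Op 3: place WB@(5,5)
Op 4: place WK@(1,4)
Op 5: remove (2,2)
Op 6: place WN@(0,2)
Op 7: place WB@(5,4)
Op 8: remove (5,1)
Per-piece attacks for W:
  WN@(0,2): attacks (1,4) (2,3) (1,0) (2,1)
  WK@(1,4): attacks (1,5) (1,3) (2,4) (0,4) (2,5) (2,3) (0,5) (0,3)
  WB@(5,4): attacks (4,5) (4,3) (3,2) (2,1) (1,0)
  WB@(5,5): attacks (4,4) (3,3) (2,2) (1,1) (0,0)
W attacks (1,1): yes

Answer: yes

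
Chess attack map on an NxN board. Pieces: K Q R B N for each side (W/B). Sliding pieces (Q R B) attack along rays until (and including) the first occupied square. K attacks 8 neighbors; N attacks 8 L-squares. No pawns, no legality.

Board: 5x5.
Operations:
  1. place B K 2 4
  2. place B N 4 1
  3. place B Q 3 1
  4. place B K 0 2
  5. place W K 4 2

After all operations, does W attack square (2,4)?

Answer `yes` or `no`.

Answer: no

Derivation:
Op 1: place BK@(2,4)
Op 2: place BN@(4,1)
Op 3: place BQ@(3,1)
Op 4: place BK@(0,2)
Op 5: place WK@(4,2)
Per-piece attacks for W:
  WK@(4,2): attacks (4,3) (4,1) (3,2) (3,3) (3,1)
W attacks (2,4): no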